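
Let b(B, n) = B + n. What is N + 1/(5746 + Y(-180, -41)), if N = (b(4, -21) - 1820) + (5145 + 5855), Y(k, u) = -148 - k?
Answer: 52943815/5778 ≈ 9163.0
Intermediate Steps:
N = 9163 (N = ((4 - 21) - 1820) + (5145 + 5855) = (-17 - 1820) + 11000 = -1837 + 11000 = 9163)
N + 1/(5746 + Y(-180, -41)) = 9163 + 1/(5746 + (-148 - 1*(-180))) = 9163 + 1/(5746 + (-148 + 180)) = 9163 + 1/(5746 + 32) = 9163 + 1/5778 = 52943815/5778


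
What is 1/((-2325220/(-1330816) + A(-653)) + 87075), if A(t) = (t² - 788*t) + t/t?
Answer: 332704/342036595801 ≈ 9.7272e-7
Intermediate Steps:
A(t) = 1 + t² - 788*t (A(t) = (t² - 788*t) + 1 = 1 + t² - 788*t)
1/((-2325220/(-1330816) + A(-653)) + 87075) = 1/((-2325220/(-1330816) + (1 + (-653)² - 788*(-653))) + 87075) = 1/((-2325220*(-1/1330816) + (1 + 426409 + 514564)) + 87075) = 1/((581305/332704 + 940974) + 87075) = 1/(313066395001/332704 + 87075) = 1/(342036595801/332704) = 332704/342036595801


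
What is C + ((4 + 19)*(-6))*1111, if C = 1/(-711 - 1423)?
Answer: -327180613/2134 ≈ -1.5332e+5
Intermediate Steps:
C = -1/2134 (C = 1/(-2134) = -1/2134 ≈ -0.00046860)
C + ((4 + 19)*(-6))*1111 = -1/2134 + ((4 + 19)*(-6))*1111 = -1/2134 + (23*(-6))*1111 = -1/2134 - 138*1111 = -1/2134 - 153318 = -327180613/2134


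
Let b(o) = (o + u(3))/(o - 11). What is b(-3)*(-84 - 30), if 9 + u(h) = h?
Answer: -513/7 ≈ -73.286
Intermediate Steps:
u(h) = -9 + h
b(o) = (-6 + o)/(-11 + o) (b(o) = (o + (-9 + 3))/(o - 11) = (o - 6)/(-11 + o) = (-6 + o)/(-11 + o))
b(-3)*(-84 - 30) = ((-6 - 3)/(-11 - 3))*(-84 - 30) = (-9/(-14))*(-114) = -1/14*(-9)*(-114) = (9/14)*(-114) = -513/7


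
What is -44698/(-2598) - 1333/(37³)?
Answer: 1130312330/65798247 ≈ 17.178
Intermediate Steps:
-44698/(-2598) - 1333/(37³) = -44698*(-1/2598) - 1333/50653 = 22349/1299 - 1333*1/50653 = 22349/1299 - 1333/50653 = 1130312330/65798247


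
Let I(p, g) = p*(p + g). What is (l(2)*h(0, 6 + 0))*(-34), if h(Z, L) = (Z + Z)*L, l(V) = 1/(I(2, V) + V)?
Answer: 0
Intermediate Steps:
I(p, g) = p*(g + p)
l(V) = 1/(4 + 3*V) (l(V) = 1/(2*(V + 2) + V) = 1/(2*(2 + V) + V) = 1/((4 + 2*V) + V) = 1/(4 + 3*V))
h(Z, L) = 2*L*Z (h(Z, L) = (2*Z)*L = 2*L*Z)
(l(2)*h(0, 6 + 0))*(-34) = ((2*(6 + 0)*0)/(4 + 3*2))*(-34) = ((2*6*0)/(4 + 6))*(-34) = (0/10)*(-34) = ((⅒)*0)*(-34) = 0*(-34) = 0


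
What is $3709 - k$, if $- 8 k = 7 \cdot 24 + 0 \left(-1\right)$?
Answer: $3730$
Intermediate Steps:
$k = -21$ ($k = - \frac{7 \cdot 24 + 0 \left(-1\right)}{8} = - \frac{168 + 0}{8} = \left(- \frac{1}{8}\right) 168 = -21$)
$3709 - k = 3709 - -21 = 3709 + 21 = 3730$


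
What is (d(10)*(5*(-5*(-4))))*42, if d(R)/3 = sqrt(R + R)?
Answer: 25200*sqrt(5) ≈ 56349.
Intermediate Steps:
d(R) = 3*sqrt(2)*sqrt(R) (d(R) = 3*sqrt(R + R) = 3*sqrt(2*R) = 3*(sqrt(2)*sqrt(R)) = 3*sqrt(2)*sqrt(R))
(d(10)*(5*(-5*(-4))))*42 = ((3*sqrt(2)*sqrt(10))*(5*(-5*(-4))))*42 = ((6*sqrt(5))*(5*20))*42 = ((6*sqrt(5))*100)*42 = (600*sqrt(5))*42 = 25200*sqrt(5)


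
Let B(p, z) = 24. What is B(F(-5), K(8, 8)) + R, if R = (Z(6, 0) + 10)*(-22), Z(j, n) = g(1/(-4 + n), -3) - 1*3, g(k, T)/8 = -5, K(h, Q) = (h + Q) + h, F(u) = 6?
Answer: 750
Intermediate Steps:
K(h, Q) = Q + 2*h (K(h, Q) = (Q + h) + h = Q + 2*h)
g(k, T) = -40 (g(k, T) = 8*(-5) = -40)
Z(j, n) = -43 (Z(j, n) = -40 - 1*3 = -40 - 3 = -43)
R = 726 (R = (-43 + 10)*(-22) = -33*(-22) = 726)
B(F(-5), K(8, 8)) + R = 24 + 726 = 750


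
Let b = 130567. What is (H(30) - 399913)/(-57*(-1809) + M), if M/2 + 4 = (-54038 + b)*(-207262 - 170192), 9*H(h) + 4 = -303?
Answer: 3599524/519950261043 ≈ 6.9228e-6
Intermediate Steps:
H(h) = -307/9 (H(h) = -4/9 + (1/9)*(-303) = -4/9 - 101/3 = -307/9)
M = -57772354340 (M = -8 + 2*((-54038 + 130567)*(-207262 - 170192)) = -8 + 2*(76529*(-377454)) = -8 + 2*(-28886177166) = -8 - 57772354332 = -57772354340)
(H(30) - 399913)/(-57*(-1809) + M) = (-307/9 - 399913)/(-57*(-1809) - 57772354340) = -3599524/(9*(103113 - 57772354340)) = -3599524/9/(-57772251227) = -3599524/9*(-1/57772251227) = 3599524/519950261043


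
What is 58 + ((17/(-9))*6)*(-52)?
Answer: 1942/3 ≈ 647.33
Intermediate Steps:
58 + ((17/(-9))*6)*(-52) = 58 + ((17*(-⅑))*6)*(-52) = 58 - 17/9*6*(-52) = 58 - 34/3*(-52) = 58 + 1768/3 = 1942/3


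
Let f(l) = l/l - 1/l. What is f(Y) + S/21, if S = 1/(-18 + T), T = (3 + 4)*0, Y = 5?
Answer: 1507/1890 ≈ 0.79735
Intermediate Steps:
f(l) = 1 - 1/l
T = 0 (T = 7*0 = 0)
S = -1/18 (S = 1/(-18 + 0) = 1/(-18) = -1/18 ≈ -0.055556)
f(Y) + S/21 = (-1 + 5)/5 - 1/18/21 = (⅕)*4 + (1/21)*(-1/18) = ⅘ - 1/378 = 1507/1890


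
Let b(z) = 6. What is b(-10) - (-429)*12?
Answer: 5154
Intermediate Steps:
b(-10) - (-429)*12 = 6 - (-429)*12 = 6 - 143*(-36) = 6 + 5148 = 5154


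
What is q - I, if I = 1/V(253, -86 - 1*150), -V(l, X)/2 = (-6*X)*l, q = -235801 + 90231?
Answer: -104300322719/716496 ≈ -1.4557e+5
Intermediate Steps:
q = -145570
V(l, X) = 12*X*l (V(l, X) = -2*(-6*X)*l = -(-12)*X*l = 12*X*l)
I = -1/716496 (I = 1/(12*(-86 - 1*150)*253) = 1/(12*(-86 - 150)*253) = 1/(12*(-236)*253) = 1/(-716496) = -1/716496 ≈ -1.3957e-6)
q - I = -145570 - 1*(-1/716496) = -145570 + 1/716496 = -104300322719/716496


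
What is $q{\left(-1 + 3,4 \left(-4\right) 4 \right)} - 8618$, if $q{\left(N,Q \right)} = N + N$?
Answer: $-8614$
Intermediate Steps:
$q{\left(N,Q \right)} = 2 N$
$q{\left(-1 + 3,4 \left(-4\right) 4 \right)} - 8618 = 2 \left(-1 + 3\right) - 8618 = 2 \cdot 2 - 8618 = 4 - 8618 = -8614$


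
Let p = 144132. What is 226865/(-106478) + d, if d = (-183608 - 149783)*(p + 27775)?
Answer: -6102493397641351/106478 ≈ -5.7312e+10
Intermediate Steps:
d = -57312246637 (d = (-183608 - 149783)*(144132 + 27775) = -333391*171907 = -57312246637)
226865/(-106478) + d = 226865/(-106478) - 57312246637 = 226865*(-1/106478) - 57312246637 = -226865/106478 - 57312246637 = -6102493397641351/106478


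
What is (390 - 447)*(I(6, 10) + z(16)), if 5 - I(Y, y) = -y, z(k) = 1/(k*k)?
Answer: -218937/256 ≈ -855.22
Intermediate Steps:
z(k) = k⁻²
I(Y, y) = 5 + y (I(Y, y) = 5 - (-1)*y = 5 + y)
(390 - 447)*(I(6, 10) + z(16)) = (390 - 447)*((5 + 10) + 16⁻²) = -57*(15 + 1/256) = -57*3841/256 = -218937/256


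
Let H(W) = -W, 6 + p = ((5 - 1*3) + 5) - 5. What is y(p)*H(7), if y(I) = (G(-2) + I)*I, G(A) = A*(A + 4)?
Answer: -224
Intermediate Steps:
G(A) = A*(4 + A)
p = -4 (p = -6 + (((5 - 1*3) + 5) - 5) = -6 + (((5 - 3) + 5) - 5) = -6 + ((2 + 5) - 5) = -6 + (7 - 5) = -6 + 2 = -4)
y(I) = I*(-4 + I) (y(I) = (-2*(4 - 2) + I)*I = (-2*2 + I)*I = (-4 + I)*I = I*(-4 + I))
y(p)*H(7) = (-4*(-4 - 4))*(-1*7) = -4*(-8)*(-7) = 32*(-7) = -224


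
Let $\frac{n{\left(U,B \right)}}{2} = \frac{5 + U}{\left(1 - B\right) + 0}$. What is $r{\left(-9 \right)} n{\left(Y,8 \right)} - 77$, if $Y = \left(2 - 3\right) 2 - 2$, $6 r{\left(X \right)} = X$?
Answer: $- \frac{536}{7} \approx -76.571$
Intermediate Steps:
$r{\left(X \right)} = \frac{X}{6}$
$Y = -4$ ($Y = \left(-1\right) 2 - 2 = -2 - 2 = -4$)
$n{\left(U,B \right)} = \frac{2 \left(5 + U\right)}{1 - B}$ ($n{\left(U,B \right)} = 2 \frac{5 + U}{\left(1 - B\right) + 0} = 2 \frac{5 + U}{1 - B} = \frac{2 \left(5 + U\right)}{1 - B}$)
$r{\left(-9 \right)} n{\left(Y,8 \right)} - 77 = \frac{1}{6} \left(-9\right) \frac{2 \left(-5 - -4\right)}{-1 + 8} - 77 = - \frac{3 \frac{2 \left(-5 + 4\right)}{7}}{2} - 77 = - \frac{3 \cdot 2 \cdot \frac{1}{7} \left(-1\right)}{2} - 77 = \left(- \frac{3}{2}\right) \left(- \frac{2}{7}\right) - 77 = \frac{3}{7} - 77 = - \frac{536}{7}$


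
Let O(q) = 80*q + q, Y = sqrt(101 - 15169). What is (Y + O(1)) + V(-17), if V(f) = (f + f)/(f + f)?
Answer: 82 + 2*I*sqrt(3767) ≈ 82.0 + 122.75*I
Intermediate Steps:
Y = 2*I*sqrt(3767) (Y = sqrt(-15068) = 2*I*sqrt(3767) ≈ 122.75*I)
V(f) = 1 (V(f) = (2*f)/((2*f)) = (2*f)*(1/(2*f)) = 1)
O(q) = 81*q
(Y + O(1)) + V(-17) = (2*I*sqrt(3767) + 81*1) + 1 = (2*I*sqrt(3767) + 81) + 1 = (81 + 2*I*sqrt(3767)) + 1 = 82 + 2*I*sqrt(3767)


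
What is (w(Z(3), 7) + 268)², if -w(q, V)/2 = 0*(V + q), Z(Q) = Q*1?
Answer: 71824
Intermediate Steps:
Z(Q) = Q
w(q, V) = 0 (w(q, V) = -0*(V + q) = -2*0 = 0)
(w(Z(3), 7) + 268)² = (0 + 268)² = 268² = 71824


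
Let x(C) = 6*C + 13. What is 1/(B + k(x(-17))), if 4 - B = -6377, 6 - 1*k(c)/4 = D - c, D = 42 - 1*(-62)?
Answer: 1/5633 ≈ 0.00017753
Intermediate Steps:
x(C) = 13 + 6*C
D = 104 (D = 42 + 62 = 104)
k(c) = -392 + 4*c (k(c) = 24 - 4*(104 - c) = 24 + (-416 + 4*c) = -392 + 4*c)
B = 6381 (B = 4 - 1*(-6377) = 4 + 6377 = 6381)
1/(B + k(x(-17))) = 1/(6381 + (-392 + 4*(13 + 6*(-17)))) = 1/(6381 + (-392 + 4*(13 - 102))) = 1/(6381 + (-392 + 4*(-89))) = 1/(6381 + (-392 - 356)) = 1/(6381 - 748) = 1/5633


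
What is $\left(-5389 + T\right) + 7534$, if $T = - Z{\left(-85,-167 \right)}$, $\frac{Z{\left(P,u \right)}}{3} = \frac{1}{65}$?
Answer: $\frac{139422}{65} \approx 2145.0$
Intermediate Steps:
$Z{\left(P,u \right)} = \frac{3}{65}$
$T = - \frac{3}{65}$ ($T = \left(-1\right) \frac{3}{65} = - \frac{3}{65} \approx -0.046154$)
$\left(-5389 + T\right) + 7534 = \left(-5389 - \frac{3}{65}\right) + 7534 = - \frac{350288}{65} + 7534 = \frac{139422}{65}$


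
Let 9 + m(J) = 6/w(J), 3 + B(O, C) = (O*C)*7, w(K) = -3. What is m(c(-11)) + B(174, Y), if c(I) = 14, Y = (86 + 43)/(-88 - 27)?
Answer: -158732/115 ≈ -1380.3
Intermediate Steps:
Y = -129/115 (Y = 129/(-115) = 129*(-1/115) = -129/115 ≈ -1.1217)
B(O, C) = -3 + 7*C*O (B(O, C) = -3 + (O*C)*7 = -3 + (C*O)*7 = -3 + 7*C*O)
m(J) = -11 (m(J) = -9 + 6/(-3) = -9 + 6*(-⅓) = -9 - 2 = -11)
m(c(-11)) + B(174, Y) = -11 + (-3 + 7*(-129/115)*174) = -11 + (-3 - 157122/115) = -11 - 157467/115 = -158732/115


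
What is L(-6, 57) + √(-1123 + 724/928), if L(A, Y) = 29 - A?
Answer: 35 + I*√15100590/116 ≈ 35.0 + 33.5*I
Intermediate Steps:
L(-6, 57) + √(-1123 + 724/928) = (29 - 1*(-6)) + √(-1123 + 724/928) = (29 + 6) + √(-1123 + 724*(1/928)) = 35 + √(-1123 + 181/232) = 35 + √(-260355/232) = 35 + I*√15100590/116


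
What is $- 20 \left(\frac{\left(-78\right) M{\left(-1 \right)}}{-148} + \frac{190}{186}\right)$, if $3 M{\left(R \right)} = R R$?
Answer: $- \frac{82390}{3441} \approx -23.944$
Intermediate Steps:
$M{\left(R \right)} = \frac{R^{2}}{3}$ ($M{\left(R \right)} = \frac{R R}{3} = \frac{R^{2}}{3}$)
$- 20 \left(\frac{\left(-78\right) M{\left(-1 \right)}}{-148} + \frac{190}{186}\right) = - 20 \left(\frac{\left(-78\right) \frac{\left(-1\right)^{2}}{3}}{-148} + \frac{190}{186}\right) = - 20 \left(- 78 \cdot \frac{1}{3} \cdot 1 \left(- \frac{1}{148}\right) + 190 \cdot \frac{1}{186}\right) = - 20 \left(\left(-78\right) \frac{1}{3} \left(- \frac{1}{148}\right) + \frac{95}{93}\right) = - 20 \left(\left(-26\right) \left(- \frac{1}{148}\right) + \frac{95}{93}\right) = - 20 \left(\frac{13}{74} + \frac{95}{93}\right) = \left(-20\right) \frac{8239}{6882} = - \frac{82390}{3441}$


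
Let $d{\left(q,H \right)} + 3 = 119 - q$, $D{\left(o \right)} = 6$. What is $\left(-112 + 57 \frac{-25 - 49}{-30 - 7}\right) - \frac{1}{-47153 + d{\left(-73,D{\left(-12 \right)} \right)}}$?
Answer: $\frac{93929}{46964} \approx 2.0$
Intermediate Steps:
$d{\left(q,H \right)} = 116 - q$ ($d{\left(q,H \right)} = -3 - \left(-119 + q\right) = 116 - q$)
$\left(-112 + 57 \frac{-25 - 49}{-30 - 7}\right) - \frac{1}{-47153 + d{\left(-73,D{\left(-12 \right)} \right)}} = \left(-112 + 57 \frac{-25 - 49}{-30 - 7}\right) - \frac{1}{-47153 + \left(116 - -73\right)} = \left(-112 + 57 \left(- \frac{74}{-37}\right)\right) - \frac{1}{-47153 + \left(116 + 73\right)} = \left(-112 + 57 \left(\left(-74\right) \left(- \frac{1}{37}\right)\right)\right) - \frac{1}{-47153 + 189} = \left(-112 + 57 \cdot 2\right) - \frac{1}{-46964} = \left(-112 + 114\right) - - \frac{1}{46964} = 2 + \frac{1}{46964} = \frac{93929}{46964}$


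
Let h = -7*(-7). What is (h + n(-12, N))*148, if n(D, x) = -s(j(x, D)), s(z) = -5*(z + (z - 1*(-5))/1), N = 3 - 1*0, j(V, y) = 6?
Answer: 19832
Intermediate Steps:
N = 3 (N = 3 + 0 = 3)
h = 49
s(z) = -25 - 10*z (s(z) = -5*(z + (z + 5)*1) = -5*(z + (5 + z)*1) = -5*(z + (5 + z)) = -5*(5 + 2*z) = -25 - 10*z)
n(D, x) = 85 (n(D, x) = -(-25 - 10*6) = -(-25 - 60) = -1*(-85) = 85)
(h + n(-12, N))*148 = (49 + 85)*148 = 134*148 = 19832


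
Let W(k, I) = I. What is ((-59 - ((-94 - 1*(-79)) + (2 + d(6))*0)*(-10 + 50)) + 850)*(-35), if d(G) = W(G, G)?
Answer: -48685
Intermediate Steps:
d(G) = G
((-59 - ((-94 - 1*(-79)) + (2 + d(6))*0)*(-10 + 50)) + 850)*(-35) = ((-59 - ((-94 - 1*(-79)) + (2 + 6)*0)*(-10 + 50)) + 850)*(-35) = ((-59 - ((-94 + 79) + 8*0)*40) + 850)*(-35) = ((-59 - (-15 + 0)*40) + 850)*(-35) = ((-59 - (-15)*40) + 850)*(-35) = ((-59 - 1*(-600)) + 850)*(-35) = ((-59 + 600) + 850)*(-35) = (541 + 850)*(-35) = 1391*(-35) = -48685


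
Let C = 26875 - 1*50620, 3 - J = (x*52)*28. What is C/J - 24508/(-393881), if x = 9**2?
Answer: 4081002103/15483855991 ≈ 0.26357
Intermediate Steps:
x = 81
J = -117933 (J = 3 - 81*52*28 = 3 - 4212*28 = 3 - 1*117936 = 3 - 117936 = -117933)
C = -23745 (C = 26875 - 50620 = -23745)
C/J - 24508/(-393881) = -23745/(-117933) - 24508/(-393881) = -23745*(-1/117933) - 24508*(-1/393881) = 7915/39311 + 24508/393881 = 4081002103/15483855991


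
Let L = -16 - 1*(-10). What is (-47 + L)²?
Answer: 2809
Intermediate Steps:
L = -6 (L = -16 + 10 = -6)
(-47 + L)² = (-47 - 6)² = (-53)² = 2809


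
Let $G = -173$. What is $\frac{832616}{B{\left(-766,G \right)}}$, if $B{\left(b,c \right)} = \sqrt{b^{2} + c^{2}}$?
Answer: $\frac{832616 \sqrt{616685}}{616685} \approx 1060.3$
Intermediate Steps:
$\frac{832616}{B{\left(-766,G \right)}} = \frac{832616}{\sqrt{\left(-766\right)^{2} + \left(-173\right)^{2}}} = \frac{832616}{\sqrt{586756 + 29929}} = \frac{832616}{\sqrt{616685}} = 832616 \frac{\sqrt{616685}}{616685} = \frac{832616 \sqrt{616685}}{616685}$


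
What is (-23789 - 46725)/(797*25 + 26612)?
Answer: -70514/46537 ≈ -1.5152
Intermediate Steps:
(-23789 - 46725)/(797*25 + 26612) = -70514/(19925 + 26612) = -70514/46537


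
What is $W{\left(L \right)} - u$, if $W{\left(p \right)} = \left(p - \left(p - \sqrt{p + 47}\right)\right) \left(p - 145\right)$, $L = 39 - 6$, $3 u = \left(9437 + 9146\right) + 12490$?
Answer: $- \frac{31073}{3} - 448 \sqrt{5} \approx -11359.0$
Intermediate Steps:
$u = \frac{31073}{3}$ ($u = \frac{\left(9437 + 9146\right) + 12490}{3} = \frac{18583 + 12490}{3} = \frac{1}{3} \cdot 31073 = \frac{31073}{3} \approx 10358.0$)
$L = 33$
$W{\left(p \right)} = \sqrt{47 + p} \left(-145 + p\right)$ ($W{\left(p \right)} = \left(p - \left(p - \sqrt{47 + p}\right)\right) \left(-145 + p\right) = \sqrt{47 + p} \left(-145 + p\right)$)
$W{\left(L \right)} - u = \sqrt{47 + 33} \left(-145 + 33\right) - \frac{31073}{3} = \sqrt{80} \left(-112\right) - \frac{31073}{3} = 4 \sqrt{5} \left(-112\right) - \frac{31073}{3} = - 448 \sqrt{5} - \frac{31073}{3} = - \frac{31073}{3} - 448 \sqrt{5}$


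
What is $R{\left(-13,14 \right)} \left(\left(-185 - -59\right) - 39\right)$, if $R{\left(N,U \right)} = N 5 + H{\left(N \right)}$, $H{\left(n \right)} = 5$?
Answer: $9900$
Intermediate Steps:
$R{\left(N,U \right)} = 5 + 5 N$ ($R{\left(N,U \right)} = N 5 + 5 = 5 N + 5 = 5 + 5 N$)
$R{\left(-13,14 \right)} \left(\left(-185 - -59\right) - 39\right) = \left(5 + 5 \left(-13\right)\right) \left(\left(-185 - -59\right) - 39\right) = \left(5 - 65\right) \left(\left(-185 + 59\right) - 39\right) = - 60 \left(-126 - 39\right) = \left(-60\right) \left(-165\right) = 9900$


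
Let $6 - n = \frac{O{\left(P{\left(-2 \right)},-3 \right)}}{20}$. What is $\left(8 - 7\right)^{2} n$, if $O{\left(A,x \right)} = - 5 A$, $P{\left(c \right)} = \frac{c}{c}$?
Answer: $\frac{25}{4} \approx 6.25$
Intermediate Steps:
$P{\left(c \right)} = 1$
$n = \frac{25}{4}$ ($n = 6 - \frac{\left(-5\right) 1}{20} = 6 - \left(-5\right) \frac{1}{20} = 6 - - \frac{1}{4} = 6 + \frac{1}{4} = \frac{25}{4} \approx 6.25$)
$\left(8 - 7\right)^{2} n = \left(8 - 7\right)^{2} \cdot \frac{25}{4} = 1^{2} \cdot \frac{25}{4} = 1 \cdot \frac{25}{4} = \frac{25}{4}$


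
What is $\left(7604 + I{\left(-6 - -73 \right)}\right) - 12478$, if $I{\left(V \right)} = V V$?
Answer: $-385$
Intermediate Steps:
$I{\left(V \right)} = V^{2}$
$\left(7604 + I{\left(-6 - -73 \right)}\right) - 12478 = \left(7604 + \left(-6 - -73\right)^{2}\right) - 12478 = \left(7604 + \left(-6 + 73\right)^{2}\right) - 12478 = \left(7604 + 67^{2}\right) - 12478 = \left(7604 + 4489\right) - 12478 = 12093 - 12478 = -385$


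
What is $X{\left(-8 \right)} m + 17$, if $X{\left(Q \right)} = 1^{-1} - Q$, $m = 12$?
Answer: $125$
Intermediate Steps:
$X{\left(Q \right)} = 1 - Q$
$X{\left(-8 \right)} m + 17 = \left(1 - -8\right) 12 + 17 = \left(1 + 8\right) 12 + 17 = 9 \cdot 12 + 17 = 108 + 17 = 125$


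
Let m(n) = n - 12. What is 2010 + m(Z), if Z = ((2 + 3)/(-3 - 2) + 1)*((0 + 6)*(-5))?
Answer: 1998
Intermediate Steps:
Z = 0 (Z = (5/(-5) + 1)*(6*(-5)) = (5*(-⅕) + 1)*(-30) = (-1 + 1)*(-30) = 0*(-30) = 0)
m(n) = -12 + n
2010 + m(Z) = 2010 + (-12 + 0) = 2010 - 12 = 1998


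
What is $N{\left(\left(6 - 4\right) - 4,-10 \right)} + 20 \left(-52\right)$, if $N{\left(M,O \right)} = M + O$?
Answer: $-1052$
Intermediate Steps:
$N{\left(\left(6 - 4\right) - 4,-10 \right)} + 20 \left(-52\right) = \left(\left(\left(6 - 4\right) - 4\right) - 10\right) + 20 \left(-52\right) = \left(\left(2 - 4\right) - 10\right) - 1040 = \left(-2 - 10\right) - 1040 = -12 - 1040 = -1052$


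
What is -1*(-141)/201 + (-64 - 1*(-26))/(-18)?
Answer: 1696/603 ≈ 2.8126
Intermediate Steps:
-1*(-141)/201 + (-64 - 1*(-26))/(-18) = 141*(1/201) + (-64 + 26)*(-1/18) = 47/67 - 38*(-1/18) = 47/67 + 19/9 = 1696/603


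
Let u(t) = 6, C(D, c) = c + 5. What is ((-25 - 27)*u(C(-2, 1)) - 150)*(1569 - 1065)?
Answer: -232848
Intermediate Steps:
C(D, c) = 5 + c
((-25 - 27)*u(C(-2, 1)) - 150)*(1569 - 1065) = ((-25 - 27)*6 - 150)*(1569 - 1065) = (-52*6 - 150)*504 = (-312 - 150)*504 = -462*504 = -232848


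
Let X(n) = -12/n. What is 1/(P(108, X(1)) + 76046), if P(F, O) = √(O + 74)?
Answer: 38023/2891497027 - √62/5782994054 ≈ 1.3149e-5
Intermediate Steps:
P(F, O) = √(74 + O)
1/(P(108, X(1)) + 76046) = 1/(√(74 - 12/1) + 76046) = 1/(√(74 - 12*1) + 76046) = 1/(√(74 - 12) + 76046) = 1/(√62 + 76046) = 1/(76046 + √62)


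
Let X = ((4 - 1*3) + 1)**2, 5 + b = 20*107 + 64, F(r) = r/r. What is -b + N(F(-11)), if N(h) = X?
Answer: -2195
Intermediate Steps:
F(r) = 1
b = 2199 (b = -5 + (20*107 + 64) = -5 + (2140 + 64) = -5 + 2204 = 2199)
X = 4 (X = ((4 - 3) + 1)**2 = (1 + 1)**2 = 2**2 = 4)
N(h) = 4
-b + N(F(-11)) = -1*2199 + 4 = -2199 + 4 = -2195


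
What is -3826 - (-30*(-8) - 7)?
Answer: -4059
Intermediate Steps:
-3826 - (-30*(-8) - 7) = -3826 - (240 - 7) = -3826 - 1*233 = -3826 - 233 = -4059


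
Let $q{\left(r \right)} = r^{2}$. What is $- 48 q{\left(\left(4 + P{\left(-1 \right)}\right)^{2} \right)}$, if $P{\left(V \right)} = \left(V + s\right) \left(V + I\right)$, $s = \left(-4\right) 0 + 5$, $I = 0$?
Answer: $0$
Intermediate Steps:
$s = 5$ ($s = 0 + 5 = 5$)
$P{\left(V \right)} = V \left(5 + V\right)$ ($P{\left(V \right)} = \left(V + 5\right) \left(V + 0\right) = \left(5 + V\right) V = V \left(5 + V\right)$)
$- 48 q{\left(\left(4 + P{\left(-1 \right)}\right)^{2} \right)} = - 48 \left(\left(4 - \left(5 - 1\right)\right)^{2}\right)^{2} = - 48 \left(\left(4 - 4\right)^{2}\right)^{2} = - 48 \left(0^{2}\right)^{2} = - 48 \cdot 0^{2} = \left(-48\right) 0 = 0$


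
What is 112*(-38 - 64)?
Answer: -11424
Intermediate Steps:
112*(-38 - 64) = 112*(-102) = -11424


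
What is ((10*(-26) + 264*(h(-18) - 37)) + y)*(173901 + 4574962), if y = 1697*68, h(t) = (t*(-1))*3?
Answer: 568077987512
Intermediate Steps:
h(t) = -3*t (h(t) = -t*3 = -3*t)
y = 115396
((10*(-26) + 264*(h(-18) - 37)) + y)*(173901 + 4574962) = ((10*(-26) + 264*(-3*(-18) - 37)) + 115396)*(173901 + 4574962) = ((-260 + 264*(54 - 37)) + 115396)*4748863 = ((-260 + 264*17) + 115396)*4748863 = ((-260 + 4488) + 115396)*4748863 = (4228 + 115396)*4748863 = 119624*4748863 = 568077987512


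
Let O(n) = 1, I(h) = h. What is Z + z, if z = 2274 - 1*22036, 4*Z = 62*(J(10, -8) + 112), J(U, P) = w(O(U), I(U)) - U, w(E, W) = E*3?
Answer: -36269/2 ≈ -18135.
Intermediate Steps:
w(E, W) = 3*E
J(U, P) = 3 - U (J(U, P) = 3*1 - U = 3 - U)
Z = 3255/2 (Z = (62*((3 - 1*10) + 112))/4 = (62*((3 - 10) + 112))/4 = (62*(-7 + 112))/4 = (62*105)/4 = (1/4)*6510 = 3255/2 ≈ 1627.5)
z = -19762 (z = 2274 - 22036 = -19762)
Z + z = 3255/2 - 19762 = -36269/2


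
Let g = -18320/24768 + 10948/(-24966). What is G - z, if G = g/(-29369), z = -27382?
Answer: 1726639784184451/63057475044 ≈ 27382.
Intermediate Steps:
g = -2529643/2147076 (g = -18320*1/24768 + 10948*(-1/24966) = -1145/1548 - 5474/12483 = -2529643/2147076 ≈ -1.1782)
G = 2529643/63057475044 (G = -2529643/2147076/(-29369) = -2529643/2147076*(-1/29369) = 2529643/63057475044 ≈ 4.0116e-5)
G - z = 2529643/63057475044 - 1*(-27382) = 2529643/63057475044 + 27382 = 1726639784184451/63057475044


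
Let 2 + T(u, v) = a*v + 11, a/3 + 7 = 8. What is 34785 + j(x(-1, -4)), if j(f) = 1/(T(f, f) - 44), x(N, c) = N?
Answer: 1321829/38 ≈ 34785.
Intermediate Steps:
a = 3 (a = -21 + 3*8 = -21 + 24 = 3)
T(u, v) = 9 + 3*v (T(u, v) = -2 + (3*v + 11) = -2 + (11 + 3*v) = 9 + 3*v)
j(f) = 1/(-35 + 3*f) (j(f) = 1/((9 + 3*f) - 44) = 1/(-35 + 3*f))
34785 + j(x(-1, -4)) = 34785 + 1/(-35 + 3*(-1)) = 34785 + 1/(-35 - 3) = 34785 + 1/(-38) = 34785 - 1/38 = 1321829/38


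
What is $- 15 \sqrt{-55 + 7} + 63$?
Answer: $63 - 60 i \sqrt{3} \approx 63.0 - 103.92 i$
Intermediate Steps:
$- 15 \sqrt{-55 + 7} + 63 = - 15 \sqrt{-48} + 63 = - 15 \cdot 4 i \sqrt{3} + 63 = - 60 i \sqrt{3} + 63 = 63 - 60 i \sqrt{3}$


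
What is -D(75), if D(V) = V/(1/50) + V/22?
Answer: -82575/22 ≈ -3753.4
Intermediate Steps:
D(V) = 1101*V/22 (D(V) = V/(1/50) + V*(1/22) = V*50 + V/22 = 50*V + V/22 = 1101*V/22)
-D(75) = -1101*75/22 = -1*82575/22 = -82575/22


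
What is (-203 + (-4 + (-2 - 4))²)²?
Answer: 10609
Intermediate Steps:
(-203 + (-4 + (-2 - 4))²)² = (-203 + (-4 - 6)²)² = (-203 + (-10)²)² = (-203 + 100)² = (-103)² = 10609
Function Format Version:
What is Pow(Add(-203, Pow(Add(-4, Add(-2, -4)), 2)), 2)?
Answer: 10609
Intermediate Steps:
Pow(Add(-203, Pow(Add(-4, Add(-2, -4)), 2)), 2) = Pow(Add(-203, Pow(Add(-4, -6), 2)), 2) = Pow(Add(-203, Pow(-10, 2)), 2) = Pow(Add(-203, 100), 2) = Pow(-103, 2) = 10609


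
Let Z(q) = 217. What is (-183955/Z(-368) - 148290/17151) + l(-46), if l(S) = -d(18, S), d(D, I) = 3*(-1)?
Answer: -1058675278/1240589 ≈ -853.37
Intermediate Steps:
d(D, I) = -3
l(S) = 3 (l(S) = -1*(-3) = 3)
(-183955/Z(-368) - 148290/17151) + l(-46) = (-183955/217 - 148290/17151) + 3 = (-183955*1/217 - 148290*1/17151) + 3 = (-183955/217 - 49430/5717) + 3 = -1062397045/1240589 + 3 = -1058675278/1240589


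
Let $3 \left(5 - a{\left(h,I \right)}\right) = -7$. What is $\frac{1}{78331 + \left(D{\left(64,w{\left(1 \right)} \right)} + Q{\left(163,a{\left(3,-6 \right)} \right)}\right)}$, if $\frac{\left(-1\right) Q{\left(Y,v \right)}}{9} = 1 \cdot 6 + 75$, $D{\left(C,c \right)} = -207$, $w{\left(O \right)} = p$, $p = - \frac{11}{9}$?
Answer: $\frac{1}{77395} \approx 1.2921 \cdot 10^{-5}$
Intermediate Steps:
$a{\left(h,I \right)} = \frac{22}{3}$ ($a{\left(h,I \right)} = 5 - - \frac{7}{3} = 5 + \frac{7}{3} = \frac{22}{3}$)
$p = - \frac{11}{9}$ ($p = \left(-11\right) \frac{1}{9} = - \frac{11}{9} \approx -1.2222$)
$w{\left(O \right)} = - \frac{11}{9}$
$Q{\left(Y,v \right)} = -729$ ($Q{\left(Y,v \right)} = - 9 \left(1 \cdot 6 + 75\right) = - 9 \left(6 + 75\right) = \left(-9\right) 81 = -729$)
$\frac{1}{78331 + \left(D{\left(64,w{\left(1 \right)} \right)} + Q{\left(163,a{\left(3,-6 \right)} \right)}\right)} = \frac{1}{78331 - 936} = \frac{1}{77395}$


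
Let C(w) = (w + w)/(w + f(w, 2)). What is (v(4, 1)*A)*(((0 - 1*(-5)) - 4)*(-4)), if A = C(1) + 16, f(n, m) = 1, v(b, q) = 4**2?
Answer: -1088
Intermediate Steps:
v(b, q) = 16
C(w) = 2*w/(1 + w) (C(w) = (w + w)/(w + 1) = (2*w)/(1 + w) = 2*w/(1 + w))
A = 17 (A = 2*1/(1 + 1) + 16 = 2*1/2 + 16 = 2*1*(1/2) + 16 = 1 + 16 = 17)
(v(4, 1)*A)*(((0 - 1*(-5)) - 4)*(-4)) = (16*17)*(((0 - 1*(-5)) - 4)*(-4)) = 272*(((0 + 5) - 4)*(-4)) = 272*((5 - 4)*(-4)) = 272*(1*(-4)) = 272*(-4) = -1088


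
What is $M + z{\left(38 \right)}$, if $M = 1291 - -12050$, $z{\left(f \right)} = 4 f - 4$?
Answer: $13489$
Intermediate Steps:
$z{\left(f \right)} = -4 + 4 f$
$M = 13341$ ($M = 1291 + 12050 = 13341$)
$M + z{\left(38 \right)} = 13341 + \left(-4 + 4 \cdot 38\right) = 13341 + \left(-4 + 152\right) = 13341 + 148 = 13489$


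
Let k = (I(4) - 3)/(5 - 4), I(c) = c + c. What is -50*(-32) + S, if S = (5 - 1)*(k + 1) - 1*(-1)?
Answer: 1625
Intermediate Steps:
I(c) = 2*c
k = 5 (k = (2*4 - 3)/(5 - 4) = (8 - 3)/1 = 5*1 = 5)
S = 25 (S = (5 - 1)*(5 + 1) - 1*(-1) = 4*6 + 1 = 24 + 1 = 25)
-50*(-32) + S = -50*(-32) + 25 = 1600 + 25 = 1625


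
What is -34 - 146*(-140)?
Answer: 20406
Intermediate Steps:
-34 - 146*(-140) = -34 + 20440 = 20406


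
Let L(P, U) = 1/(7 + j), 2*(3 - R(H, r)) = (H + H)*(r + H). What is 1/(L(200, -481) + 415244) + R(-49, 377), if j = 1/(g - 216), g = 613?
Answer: 18556637878555/1154378717 ≈ 16075.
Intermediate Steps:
j = 1/397 (j = 1/(613 - 216) = 1/397 ≈ 0.0025189)
R(H, r) = 3 - H*(H + r) (R(H, r) = 3 - (H + H)*(r + H)/2 = 3 - 2*H*(H + r)/2 = 3 - H*(H + r))
L(P, U) = 397/2780 (L(P, U) = 1/(7 + 1/397) = 1/(2780/397) = 397/2780)
1/(L(200, -481) + 415244) + R(-49, 377) = 1/(397/2780 + 415244) + (3 - 1*(-49)² - 1*(-49)*377) = 1/(1154378717/2780) + (3 - 1*2401 + 18473) = 2780/1154378717 + (3 - 2401 + 18473) = 2780/1154378717 + 16075 = 18556637878555/1154378717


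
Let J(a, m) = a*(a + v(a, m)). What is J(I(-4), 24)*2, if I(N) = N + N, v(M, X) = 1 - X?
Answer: 496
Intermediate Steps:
I(N) = 2*N
J(a, m) = a*(1 + a - m) (J(a, m) = a*(a + (1 - m)) = a*(1 + a - m))
J(I(-4), 24)*2 = ((2*(-4))*(1 + 2*(-4) - 1*24))*2 = -8*(1 - 8 - 24)*2 = -8*(-31)*2 = 248*2 = 496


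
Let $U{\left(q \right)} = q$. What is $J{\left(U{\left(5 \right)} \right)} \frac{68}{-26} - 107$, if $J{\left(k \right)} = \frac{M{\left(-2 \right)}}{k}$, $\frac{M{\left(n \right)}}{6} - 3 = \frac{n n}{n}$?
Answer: $- \frac{7159}{65} \approx -110.14$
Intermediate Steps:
$M{\left(n \right)} = 18 + 6 n$ ($M{\left(n \right)} = 18 + 6 \frac{n n}{n} = 18 + 6 \frac{n^{2}}{n} = 18 + 6 n$)
$J{\left(k \right)} = \frac{6}{k}$ ($J{\left(k \right)} = \frac{18 + 6 \left(-2\right)}{k} = \frac{18 - 12}{k} = \frac{6}{k}$)
$J{\left(U{\left(5 \right)} \right)} \frac{68}{-26} - 107 = \frac{6}{5} \frac{68}{-26} - 107 = 6 \cdot \frac{1}{5} \cdot 68 \left(- \frac{1}{26}\right) - 107 = \frac{6}{5} \left(- \frac{34}{13}\right) - 107 = - \frac{204}{65} - 107 = - \frac{7159}{65}$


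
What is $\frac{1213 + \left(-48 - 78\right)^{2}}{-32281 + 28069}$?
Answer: $- \frac{17089}{4212} \approx -4.0572$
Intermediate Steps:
$\frac{1213 + \left(-48 - 78\right)^{2}}{-32281 + 28069} = \frac{1213 + \left(-126\right)^{2}}{-4212} = \left(1213 + 15876\right) \left(- \frac{1}{4212}\right) = 17089 \left(- \frac{1}{4212}\right) = - \frac{17089}{4212}$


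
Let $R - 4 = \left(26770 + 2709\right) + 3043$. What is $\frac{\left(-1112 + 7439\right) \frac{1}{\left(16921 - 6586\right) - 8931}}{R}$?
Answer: $\frac{703}{5074056} \approx 0.00013855$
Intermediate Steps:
$R = 32526$ ($R = 4 + \left(\left(26770 + 2709\right) + 3043\right) = 4 + \left(29479 + 3043\right) = 4 + 32522 = 32526$)
$\frac{\left(-1112 + 7439\right) \frac{1}{\left(16921 - 6586\right) - 8931}}{R} = \frac{\left(-1112 + 7439\right) \frac{1}{\left(16921 - 6586\right) - 8931}}{32526} = \frac{6327}{10335 - 8931} \cdot \frac{1}{32526} = \frac{6327}{1404} \cdot \frac{1}{32526} = 6327 \cdot \frac{1}{1404} \cdot \frac{1}{32526} = \frac{703}{156} \cdot \frac{1}{32526} = \frac{703}{5074056}$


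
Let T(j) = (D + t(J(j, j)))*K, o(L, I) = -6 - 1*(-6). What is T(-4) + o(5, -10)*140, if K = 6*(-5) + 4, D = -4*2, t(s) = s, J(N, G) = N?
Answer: 312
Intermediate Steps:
D = -8
o(L, I) = 0 (o(L, I) = -6 + 6 = 0)
K = -26 (K = -30 + 4 = -26)
T(j) = 208 - 26*j (T(j) = (-8 + j)*(-26) = 208 - 26*j)
T(-4) + o(5, -10)*140 = (208 - 26*(-4)) + 0*140 = (208 + 104) + 0 = 312 + 0 = 312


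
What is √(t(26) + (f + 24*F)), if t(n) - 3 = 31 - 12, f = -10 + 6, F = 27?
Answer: 3*√74 ≈ 25.807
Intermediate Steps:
f = -4
t(n) = 22 (t(n) = 3 + (31 - 12) = 3 + 19 = 22)
√(t(26) + (f + 24*F)) = √(22 + (-4 + 24*27)) = √(22 + (-4 + 648)) = √(22 + 644) = √666 = 3*√74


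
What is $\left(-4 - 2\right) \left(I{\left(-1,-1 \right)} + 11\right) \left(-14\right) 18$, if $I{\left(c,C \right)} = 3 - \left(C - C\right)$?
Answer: $21168$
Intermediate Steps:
$I{\left(c,C \right)} = 3$ ($I{\left(c,C \right)} = 3 - 0 = 3 + 0 = 3$)
$\left(-4 - 2\right) \left(I{\left(-1,-1 \right)} + 11\right) \left(-14\right) 18 = \left(-4 - 2\right) \left(3 + 11\right) \left(-14\right) 18 = \left(-6\right) 14 \left(-14\right) 18 = \left(-84\right) \left(-14\right) 18 = 1176 \cdot 18 = 21168$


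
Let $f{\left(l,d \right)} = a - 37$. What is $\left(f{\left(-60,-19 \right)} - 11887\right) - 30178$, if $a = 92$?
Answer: $-42010$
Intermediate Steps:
$f{\left(l,d \right)} = 55$ ($f{\left(l,d \right)} = 92 - 37 = 55$)
$\left(f{\left(-60,-19 \right)} - 11887\right) - 30178 = \left(55 - 11887\right) - 30178 = -11832 - 30178 = -42010$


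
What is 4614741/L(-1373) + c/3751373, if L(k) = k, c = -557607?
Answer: -17312380383804/5150635129 ≈ -3361.2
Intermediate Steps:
4614741/L(-1373) + c/3751373 = 4614741/(-1373) - 557607/3751373 = 4614741*(-1/1373) - 557607*1/3751373 = -4614741/1373 - 557607/3751373 = -17312380383804/5150635129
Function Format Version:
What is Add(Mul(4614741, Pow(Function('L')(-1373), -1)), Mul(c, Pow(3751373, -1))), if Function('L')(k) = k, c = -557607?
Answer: Rational(-17312380383804, 5150635129) ≈ -3361.2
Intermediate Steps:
Add(Mul(4614741, Pow(Function('L')(-1373), -1)), Mul(c, Pow(3751373, -1))) = Add(Mul(4614741, Pow(-1373, -1)), Mul(-557607, Pow(3751373, -1))) = Add(Mul(4614741, Rational(-1, 1373)), Mul(-557607, Rational(1, 3751373))) = Add(Rational(-4614741, 1373), Rational(-557607, 3751373)) = Rational(-17312380383804, 5150635129)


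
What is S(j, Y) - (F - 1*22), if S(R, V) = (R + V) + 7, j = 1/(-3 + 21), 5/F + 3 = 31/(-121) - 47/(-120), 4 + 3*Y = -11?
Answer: 19316569/748674 ≈ 25.801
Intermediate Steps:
Y = -5 (Y = -4/3 + (⅓)*(-11) = -4/3 - 11/3 = -5)
F = -72600/41593 (F = 5/(-3 + (31/(-121) - 47/(-120))) = 5/(-3 + (31*(-1/121) - 47*(-1/120))) = 5/(-3 + (-31/121 + 47/120)) = 5/(-3 + 1967/14520) = 5/(-41593/14520) = 5*(-14520/41593) = -72600/41593 ≈ -1.7455)
j = 1/18 ≈ 0.055556
S(R, V) = 7 + R + V
S(j, Y) - (F - 1*22) = (7 + 1/18 - 5) - (-72600/41593 - 1*22) = 37/18 - (-72600/41593 - 22) = 37/18 - 1*(-987646/41593) = 37/18 + 987646/41593 = 19316569/748674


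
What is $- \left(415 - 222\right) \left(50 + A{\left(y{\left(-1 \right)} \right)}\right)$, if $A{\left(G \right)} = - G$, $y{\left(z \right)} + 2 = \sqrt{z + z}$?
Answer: $-10036 + 193 i \sqrt{2} \approx -10036.0 + 272.94 i$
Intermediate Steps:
$y{\left(z \right)} = -2 + \sqrt{2} \sqrt{z}$ ($y{\left(z \right)} = -2 + \sqrt{z + z} = -2 + \sqrt{2 z} = -2 + \sqrt{2} \sqrt{z}$)
$- \left(415 - 222\right) \left(50 + A{\left(y{\left(-1 \right)} \right)}\right) = - \left(415 - 222\right) \left(50 - \left(-2 + \sqrt{2} \sqrt{-1}\right)\right) = - 193 \left(50 - \left(-2 + \sqrt{2} i\right)\right) = - 193 \left(50 - \left(-2 + i \sqrt{2}\right)\right) = - 193 \left(50 + \left(2 - i \sqrt{2}\right)\right) = - 193 \left(52 - i \sqrt{2}\right) = - (10036 - 193 i \sqrt{2}) = -10036 + 193 i \sqrt{2}$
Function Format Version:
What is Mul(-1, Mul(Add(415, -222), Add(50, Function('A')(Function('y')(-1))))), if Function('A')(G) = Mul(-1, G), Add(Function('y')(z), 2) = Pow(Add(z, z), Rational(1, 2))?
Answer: Add(-10036, Mul(193, I, Pow(2, Rational(1, 2)))) ≈ Add(-10036., Mul(272.94, I))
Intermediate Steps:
Function('y')(z) = Add(-2, Mul(Pow(2, Rational(1, 2)), Pow(z, Rational(1, 2)))) (Function('y')(z) = Add(-2, Pow(Add(z, z), Rational(1, 2))) = Add(-2, Pow(Mul(2, z), Rational(1, 2))) = Add(-2, Mul(Pow(2, Rational(1, 2)), Pow(z, Rational(1, 2)))))
Mul(-1, Mul(Add(415, -222), Add(50, Function('A')(Function('y')(-1))))) = Mul(-1, Mul(Add(415, -222), Add(50, Mul(-1, Add(-2, Mul(Pow(2, Rational(1, 2)), Pow(-1, Rational(1, 2)))))))) = Mul(-1, Mul(193, Add(50, Mul(-1, Add(-2, Mul(Pow(2, Rational(1, 2)), I)))))) = Mul(-1, Mul(193, Add(50, Mul(-1, Add(-2, Mul(I, Pow(2, Rational(1, 2)))))))) = Mul(-1, Mul(193, Add(50, Add(2, Mul(-1, I, Pow(2, Rational(1, 2))))))) = Mul(-1, Mul(193, Add(52, Mul(-1, I, Pow(2, Rational(1, 2)))))) = Mul(-1, Add(10036, Mul(-193, I, Pow(2, Rational(1, 2))))) = Add(-10036, Mul(193, I, Pow(2, Rational(1, 2))))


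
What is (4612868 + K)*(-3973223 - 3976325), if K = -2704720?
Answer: -15168914117104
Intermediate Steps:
(4612868 + K)*(-3973223 - 3976325) = (4612868 - 2704720)*(-3973223 - 3976325) = 1908148*(-7949548) = -15168914117104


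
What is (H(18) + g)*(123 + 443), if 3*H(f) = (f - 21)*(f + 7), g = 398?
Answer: 211118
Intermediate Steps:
H(f) = (-21 + f)*(7 + f)/3 (H(f) = ((f - 21)*(f + 7))/3 = ((-21 + f)*(7 + f))/3 = (-21 + f)*(7 + f)/3)
(H(18) + g)*(123 + 443) = ((-49 - 14/3*18 + (1/3)*18**2) + 398)*(123 + 443) = ((-49 - 84 + (1/3)*324) + 398)*566 = ((-49 - 84 + 108) + 398)*566 = (-25 + 398)*566 = 373*566 = 211118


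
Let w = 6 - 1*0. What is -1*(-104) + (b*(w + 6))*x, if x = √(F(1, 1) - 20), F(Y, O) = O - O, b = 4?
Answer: 104 + 96*I*√5 ≈ 104.0 + 214.66*I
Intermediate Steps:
F(Y, O) = 0
x = 2*I*√5 (x = √(0 - 20) = √(-20) = 2*I*√5 ≈ 4.4721*I)
w = 6 (w = 6 + 0 = 6)
-1*(-104) + (b*(w + 6))*x = -1*(-104) + (4*(6 + 6))*(2*I*√5) = 104 + (4*12)*(2*I*√5) = 104 + 48*(2*I*√5) = 104 + 96*I*√5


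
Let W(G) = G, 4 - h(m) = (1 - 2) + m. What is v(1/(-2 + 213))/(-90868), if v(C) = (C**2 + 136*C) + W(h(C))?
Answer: -251091/4045534228 ≈ -6.2066e-5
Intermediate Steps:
h(m) = 5 - m (h(m) = 4 - ((1 - 2) + m) = 4 - (-1 + m) = 4 + (1 - m) = 5 - m)
v(C) = 5 + C**2 + 135*C (v(C) = (C**2 + 136*C) + (5 - C) = 5 + C**2 + 135*C)
v(1/(-2 + 213))/(-90868) = (5 + (1/(-2 + 213))**2 + 135/(-2 + 213))/(-90868) = (5 + (1/211)**2 + 135/211)*(-1/90868) = (5 + (1/211)**2 + 135*(1/211))*(-1/90868) = (5 + 1/44521 + 135/211)*(-1/90868) = (251091/44521)*(-1/90868) = -251091/4045534228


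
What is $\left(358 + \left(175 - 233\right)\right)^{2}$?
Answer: $90000$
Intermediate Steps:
$\left(358 + \left(175 - 233\right)\right)^{2} = \left(358 - 58\right)^{2} = 300^{2} = 90000$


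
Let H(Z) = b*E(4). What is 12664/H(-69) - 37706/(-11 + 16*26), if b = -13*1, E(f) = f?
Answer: -1772408/5265 ≈ -336.64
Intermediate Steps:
b = -13
H(Z) = -52 (H(Z) = -13*4 = -52)
12664/H(-69) - 37706/(-11 + 16*26) = 12664/(-52) - 37706/(-11 + 16*26) = 12664*(-1/52) - 37706/(-11 + 416) = -3166/13 - 37706/405 = -1772408/5265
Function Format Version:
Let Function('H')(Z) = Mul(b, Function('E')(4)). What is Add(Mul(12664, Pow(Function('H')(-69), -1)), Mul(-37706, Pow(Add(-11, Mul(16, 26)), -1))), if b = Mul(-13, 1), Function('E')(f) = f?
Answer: Rational(-1772408, 5265) ≈ -336.64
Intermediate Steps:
b = -13
Function('H')(Z) = -52 (Function('H')(Z) = Mul(-13, 4) = -52)
Add(Mul(12664, Pow(Function('H')(-69), -1)), Mul(-37706, Pow(Add(-11, Mul(16, 26)), -1))) = Add(Mul(12664, Pow(-52, -1)), Mul(-37706, Pow(Add(-11, Mul(16, 26)), -1))) = Add(Mul(12664, Rational(-1, 52)), Mul(-37706, Pow(Add(-11, 416), -1))) = Add(Rational(-3166, 13), Mul(-37706, Pow(405, -1))) = Add(Rational(-3166, 13), Mul(-37706, Rational(1, 405))) = Add(Rational(-3166, 13), Rational(-37706, 405)) = Rational(-1772408, 5265)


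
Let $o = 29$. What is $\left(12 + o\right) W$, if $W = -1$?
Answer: $-41$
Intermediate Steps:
$\left(12 + o\right) W = \left(12 + 29\right) \left(-1\right) = 41 \left(-1\right) = -41$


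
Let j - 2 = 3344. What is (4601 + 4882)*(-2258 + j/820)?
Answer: -8763306681/410 ≈ -2.1374e+7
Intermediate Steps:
j = 3346 (j = 2 + 3344 = 3346)
(4601 + 4882)*(-2258 + j/820) = (4601 + 4882)*(-2258 + 3346/820) = 9483*(-2258 + 3346*(1/820)) = 9483*(-2258 + 1673/410) = 9483*(-924107/410) = -8763306681/410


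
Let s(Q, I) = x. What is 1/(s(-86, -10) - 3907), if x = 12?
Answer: -1/3895 ≈ -0.00025674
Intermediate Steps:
s(Q, I) = 12
1/(s(-86, -10) - 3907) = 1/(12 - 3907) = 1/(-3895) = -1/3895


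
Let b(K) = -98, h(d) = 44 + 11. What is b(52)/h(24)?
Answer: -98/55 ≈ -1.7818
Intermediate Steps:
h(d) = 55
b(52)/h(24) = -98/55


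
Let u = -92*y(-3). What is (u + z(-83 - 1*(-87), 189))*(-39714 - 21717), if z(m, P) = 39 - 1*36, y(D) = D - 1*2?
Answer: -28442553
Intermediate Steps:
y(D) = -2 + D (y(D) = D - 2 = -2 + D)
z(m, P) = 3 (z(m, P) = 39 - 36 = 3)
u = 460 (u = -92*(-2 - 3) = -92*(-5) = 460)
(u + z(-83 - 1*(-87), 189))*(-39714 - 21717) = (460 + 3)*(-39714 - 21717) = 463*(-61431) = -28442553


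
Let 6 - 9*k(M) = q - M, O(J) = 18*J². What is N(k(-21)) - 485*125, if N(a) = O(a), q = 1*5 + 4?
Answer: -60497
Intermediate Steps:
q = 9 (q = 5 + 4 = 9)
k(M) = -⅓ + M/9 (k(M) = ⅔ - (9 - M)/9 = ⅔ + (-1 + M/9) = -⅓ + M/9)
N(a) = 18*a²
N(k(-21)) - 485*125 = 18*(-⅓ + (⅑)*(-21))² - 485*125 = 18*(-⅓ - 7/3)² - 1*60625 = 18*(-8/3)² - 60625 = 18*(64/9) - 60625 = 128 - 60625 = -60497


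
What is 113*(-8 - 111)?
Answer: -13447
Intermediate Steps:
113*(-8 - 111) = 113*(-119) = -13447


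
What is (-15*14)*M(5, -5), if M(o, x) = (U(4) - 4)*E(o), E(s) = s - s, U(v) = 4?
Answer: 0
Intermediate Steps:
E(s) = 0
M(o, x) = 0 (M(o, x) = (4 - 4)*0 = 0*0 = 0)
(-15*14)*M(5, -5) = -15*14*0 = -210*0 = 0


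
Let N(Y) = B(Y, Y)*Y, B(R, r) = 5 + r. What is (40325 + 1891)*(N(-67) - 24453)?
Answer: -856942584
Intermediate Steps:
N(Y) = Y*(5 + Y) (N(Y) = (5 + Y)*Y = Y*(5 + Y))
(40325 + 1891)*(N(-67) - 24453) = (40325 + 1891)*(-67*(5 - 67) - 24453) = 42216*(-67*(-62) - 24453) = 42216*(4154 - 24453) = 42216*(-20299) = -856942584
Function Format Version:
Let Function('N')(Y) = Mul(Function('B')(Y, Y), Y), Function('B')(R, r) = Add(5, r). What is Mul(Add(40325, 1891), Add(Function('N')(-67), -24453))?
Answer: -856942584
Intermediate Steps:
Function('N')(Y) = Mul(Y, Add(5, Y)) (Function('N')(Y) = Mul(Add(5, Y), Y) = Mul(Y, Add(5, Y)))
Mul(Add(40325, 1891), Add(Function('N')(-67), -24453)) = Mul(Add(40325, 1891), Add(Mul(-67, Add(5, -67)), -24453)) = Mul(42216, Add(Mul(-67, -62), -24453)) = Mul(42216, Add(4154, -24453)) = Mul(42216, -20299) = -856942584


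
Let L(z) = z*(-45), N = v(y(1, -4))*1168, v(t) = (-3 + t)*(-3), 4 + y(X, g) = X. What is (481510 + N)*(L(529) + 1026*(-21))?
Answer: -22790419434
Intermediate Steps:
y(X, g) = -4 + X
v(t) = 9 - 3*t
N = 21024 (N = (9 - 3*(-4 + 1))*1168 = (9 - 3*(-3))*1168 = (9 + 9)*1168 = 18*1168 = 21024)
L(z) = -45*z
(481510 + N)*(L(529) + 1026*(-21)) = (481510 + 21024)*(-45*529 + 1026*(-21)) = 502534*(-23805 - 21546) = 502534*(-45351) = -22790419434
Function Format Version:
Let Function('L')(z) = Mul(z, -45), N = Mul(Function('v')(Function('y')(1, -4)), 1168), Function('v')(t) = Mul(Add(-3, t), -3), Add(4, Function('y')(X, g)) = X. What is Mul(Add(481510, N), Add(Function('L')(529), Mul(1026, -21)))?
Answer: -22790419434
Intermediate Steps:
Function('y')(X, g) = Add(-4, X)
Function('v')(t) = Add(9, Mul(-3, t))
N = 21024 (N = Mul(Add(9, Mul(-3, Add(-4, 1))), 1168) = Mul(Add(9, Mul(-3, -3)), 1168) = Mul(Add(9, 9), 1168) = Mul(18, 1168) = 21024)
Function('L')(z) = Mul(-45, z)
Mul(Add(481510, N), Add(Function('L')(529), Mul(1026, -21))) = Mul(Add(481510, 21024), Add(Mul(-45, 529), Mul(1026, -21))) = Mul(502534, Add(-23805, -21546)) = Mul(502534, -45351) = -22790419434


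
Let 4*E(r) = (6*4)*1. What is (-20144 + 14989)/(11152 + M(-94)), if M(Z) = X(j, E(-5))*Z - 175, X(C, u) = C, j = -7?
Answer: -1031/2327 ≈ -0.44306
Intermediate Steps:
E(r) = 6 (E(r) = ((6*4)*1)/4 = (24*1)/4 = (¼)*24 = 6)
M(Z) = -175 - 7*Z (M(Z) = -7*Z - 175 = -175 - 7*Z)
(-20144 + 14989)/(11152 + M(-94)) = (-20144 + 14989)/(11152 + (-175 - 7*(-94))) = -5155/(11152 + (-175 + 658)) = -5155/(11152 + 483) = -5155/11635 = -5155*1/11635 = -1031/2327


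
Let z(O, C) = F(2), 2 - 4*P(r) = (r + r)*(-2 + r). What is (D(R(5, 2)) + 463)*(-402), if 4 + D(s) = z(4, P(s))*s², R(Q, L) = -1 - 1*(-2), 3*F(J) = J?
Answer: -184786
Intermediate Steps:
F(J) = J/3
P(r) = ½ - r*(-2 + r)/2 (P(r) = ½ - (r + r)*(-2 + r)/4 = ½ - 2*r*(-2 + r)/4 = ½ - r*(-2 + r)/2)
z(O, C) = ⅔ (z(O, C) = (⅓)*2 = ⅔)
R(Q, L) = 1 (R(Q, L) = -1 + 2 = 1)
D(s) = -4 + 2*s²/3
(D(R(5, 2)) + 463)*(-402) = ((-4 + (⅔)*1²) + 463)*(-402) = ((-4 + (⅔)*1) + 463)*(-402) = ((-4 + ⅔) + 463)*(-402) = (-10/3 + 463)*(-402) = (1379/3)*(-402) = -184786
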